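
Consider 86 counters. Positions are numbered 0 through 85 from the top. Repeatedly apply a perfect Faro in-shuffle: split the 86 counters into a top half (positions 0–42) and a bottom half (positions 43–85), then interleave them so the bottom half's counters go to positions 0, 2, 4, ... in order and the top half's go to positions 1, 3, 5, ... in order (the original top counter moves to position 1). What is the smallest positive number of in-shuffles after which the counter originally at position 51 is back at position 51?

Follow position 51 under repeated in-shuffles:
51 → 16 → 33 → 67 → 48 → 10 → 21 → 43 → ... → 51 (length 28)
It first returns after 28 in-shuffles.

28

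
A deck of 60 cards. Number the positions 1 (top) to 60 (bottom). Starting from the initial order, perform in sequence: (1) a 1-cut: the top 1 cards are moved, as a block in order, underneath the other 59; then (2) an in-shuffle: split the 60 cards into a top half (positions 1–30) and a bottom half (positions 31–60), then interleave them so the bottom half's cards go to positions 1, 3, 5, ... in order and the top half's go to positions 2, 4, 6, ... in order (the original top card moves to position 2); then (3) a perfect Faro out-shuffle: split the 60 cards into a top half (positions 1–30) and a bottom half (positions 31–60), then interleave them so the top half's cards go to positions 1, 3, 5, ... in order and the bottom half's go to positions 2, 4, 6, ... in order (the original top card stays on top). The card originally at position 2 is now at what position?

Track the card from position 2 forward through each operation:
  after op 1 (cut 1): 2 → 1
  after op 2 (in-shuffle): 1 → 2
  after op 3 (out-shuffle): 2 → 3

3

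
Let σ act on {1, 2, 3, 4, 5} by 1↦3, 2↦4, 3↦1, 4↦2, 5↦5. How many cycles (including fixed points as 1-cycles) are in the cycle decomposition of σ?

Cycle decomposition: (1 3) (2 4) (5).
3 cycles.

3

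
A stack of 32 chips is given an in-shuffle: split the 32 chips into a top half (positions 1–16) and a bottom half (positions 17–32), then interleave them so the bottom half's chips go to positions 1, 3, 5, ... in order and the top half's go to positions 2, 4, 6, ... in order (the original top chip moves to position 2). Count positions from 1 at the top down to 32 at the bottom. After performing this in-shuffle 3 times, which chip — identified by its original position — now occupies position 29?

16

Work backwards from position 29, undoing one in-shuffle at a time:
29 ← 31 ← 32 ← 16
So the chip now at position 29 started at position 16.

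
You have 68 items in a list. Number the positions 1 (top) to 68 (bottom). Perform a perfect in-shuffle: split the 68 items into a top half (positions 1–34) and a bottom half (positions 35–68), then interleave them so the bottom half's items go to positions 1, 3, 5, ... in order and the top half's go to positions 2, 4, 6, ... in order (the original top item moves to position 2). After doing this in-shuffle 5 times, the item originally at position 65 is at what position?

10

Track the item's position through each in-shuffle:
65 → 61 → 53 → 37 → 5 → 10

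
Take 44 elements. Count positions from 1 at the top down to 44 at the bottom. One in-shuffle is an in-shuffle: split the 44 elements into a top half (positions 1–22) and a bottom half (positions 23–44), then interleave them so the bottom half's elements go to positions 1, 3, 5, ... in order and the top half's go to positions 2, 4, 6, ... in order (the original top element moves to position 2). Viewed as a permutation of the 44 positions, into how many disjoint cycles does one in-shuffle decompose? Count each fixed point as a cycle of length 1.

7

Trace each unvisited position around until it returns:
(1 2 4 8 16 32 ... len 12) (3 6 12 24) (5 10 20 40 35 25) (7 14 28 11 22 44 ... len 12) (9 18 36 27) (15 30) (21 42 39 33)
7 cycles in total.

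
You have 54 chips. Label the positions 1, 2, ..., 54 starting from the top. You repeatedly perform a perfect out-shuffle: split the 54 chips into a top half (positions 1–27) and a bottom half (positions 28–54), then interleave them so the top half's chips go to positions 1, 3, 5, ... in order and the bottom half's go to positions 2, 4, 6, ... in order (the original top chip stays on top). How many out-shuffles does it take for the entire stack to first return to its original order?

52

The out-shuffle permutes the 54 positions with cycle lengths [1, 1, 52].
Every chip is home exactly when every cycle has completed a whole number of laps, i.e. after lcm(1, 52) = 52 out-shuffles.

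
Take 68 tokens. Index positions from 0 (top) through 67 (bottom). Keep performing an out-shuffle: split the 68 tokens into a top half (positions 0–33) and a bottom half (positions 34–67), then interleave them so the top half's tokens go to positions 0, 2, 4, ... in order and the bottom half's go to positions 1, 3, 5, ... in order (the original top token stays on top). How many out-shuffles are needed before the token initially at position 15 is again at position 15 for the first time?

66

Follow position 15 under repeated out-shuffles:
15 → 30 → 60 → 53 → 39 → 11 → 22 → 44 → ... → 15 (length 66)
It first returns after 66 out-shuffles.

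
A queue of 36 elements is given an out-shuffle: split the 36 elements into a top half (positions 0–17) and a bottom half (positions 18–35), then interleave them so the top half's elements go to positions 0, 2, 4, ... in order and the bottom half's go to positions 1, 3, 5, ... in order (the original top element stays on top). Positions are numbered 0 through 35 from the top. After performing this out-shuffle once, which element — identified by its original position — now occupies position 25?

30

Work backwards from position 25, undoing one out-shuffle at a time:
25 ← 30
So the element now at position 25 started at position 30.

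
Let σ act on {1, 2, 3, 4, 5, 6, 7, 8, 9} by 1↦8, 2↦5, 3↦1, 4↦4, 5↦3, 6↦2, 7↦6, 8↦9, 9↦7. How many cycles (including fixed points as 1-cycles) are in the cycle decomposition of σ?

Cycle decomposition: (1 8 9 7 6 2 5 3) (4).
2 cycles.

2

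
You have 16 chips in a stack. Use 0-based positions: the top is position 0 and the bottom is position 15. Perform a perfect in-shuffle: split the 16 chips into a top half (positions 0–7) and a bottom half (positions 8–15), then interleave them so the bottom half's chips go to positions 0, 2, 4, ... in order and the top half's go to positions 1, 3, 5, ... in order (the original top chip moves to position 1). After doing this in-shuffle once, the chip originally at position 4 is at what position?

9

Track the chip's position through each in-shuffle:
4 → 9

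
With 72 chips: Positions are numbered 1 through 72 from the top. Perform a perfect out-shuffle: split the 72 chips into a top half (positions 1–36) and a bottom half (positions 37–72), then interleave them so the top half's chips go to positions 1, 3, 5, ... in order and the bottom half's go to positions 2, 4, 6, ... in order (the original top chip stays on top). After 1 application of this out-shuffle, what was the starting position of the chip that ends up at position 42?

57

Work backwards from position 42, undoing one out-shuffle at a time:
42 ← 57
So the chip now at position 42 started at position 57.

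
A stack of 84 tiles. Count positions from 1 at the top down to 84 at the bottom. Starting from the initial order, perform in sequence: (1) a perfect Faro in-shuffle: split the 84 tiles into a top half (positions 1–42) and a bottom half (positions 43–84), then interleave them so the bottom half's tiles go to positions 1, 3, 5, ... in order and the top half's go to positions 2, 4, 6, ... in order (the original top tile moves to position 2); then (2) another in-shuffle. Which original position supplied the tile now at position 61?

79

Undo the operations in reverse order, starting from position 61:
  undo op 2 (in-shuffle, from bottom half): 61 ← 73
  undo op 1 (in-shuffle, from bottom half): 73 ← 79
So the tile at position 61 came from original position 79.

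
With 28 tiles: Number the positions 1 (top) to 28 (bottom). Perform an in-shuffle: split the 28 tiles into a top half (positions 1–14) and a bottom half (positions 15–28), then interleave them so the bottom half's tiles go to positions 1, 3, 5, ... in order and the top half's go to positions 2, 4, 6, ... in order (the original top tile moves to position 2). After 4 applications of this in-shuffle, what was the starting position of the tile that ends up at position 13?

28

Work backwards from position 13, undoing one in-shuffle at a time:
13 ← 21 ← 25 ← 27 ← 28
So the tile now at position 13 started at position 28.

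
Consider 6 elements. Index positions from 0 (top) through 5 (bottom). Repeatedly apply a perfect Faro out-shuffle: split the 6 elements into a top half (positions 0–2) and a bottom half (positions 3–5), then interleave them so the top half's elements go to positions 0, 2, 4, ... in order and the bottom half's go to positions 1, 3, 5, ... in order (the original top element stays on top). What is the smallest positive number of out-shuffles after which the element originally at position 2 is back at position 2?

4

Follow position 2 under repeated out-shuffles:
2 → 4 → 3 → 1 → 2
It first returns after 4 out-shuffles.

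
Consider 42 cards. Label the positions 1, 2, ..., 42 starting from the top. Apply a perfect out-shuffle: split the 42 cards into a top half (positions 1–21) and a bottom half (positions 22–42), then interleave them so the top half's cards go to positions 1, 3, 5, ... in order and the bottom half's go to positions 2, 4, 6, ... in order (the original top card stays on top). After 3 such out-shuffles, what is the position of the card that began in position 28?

12

Track the card's position through each out-shuffle:
28 → 14 → 27 → 12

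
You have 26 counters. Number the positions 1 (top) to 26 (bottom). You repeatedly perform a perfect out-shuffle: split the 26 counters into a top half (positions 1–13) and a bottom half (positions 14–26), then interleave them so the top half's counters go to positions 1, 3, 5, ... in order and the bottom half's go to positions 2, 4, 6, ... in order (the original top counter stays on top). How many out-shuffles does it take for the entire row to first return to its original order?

The out-shuffle permutes the 26 positions with cycle lengths [1, 1, 4, 20].
Every counter is home exactly when every cycle has completed a whole number of laps, i.e. after lcm(1, 4, 20) = 20 out-shuffles.

20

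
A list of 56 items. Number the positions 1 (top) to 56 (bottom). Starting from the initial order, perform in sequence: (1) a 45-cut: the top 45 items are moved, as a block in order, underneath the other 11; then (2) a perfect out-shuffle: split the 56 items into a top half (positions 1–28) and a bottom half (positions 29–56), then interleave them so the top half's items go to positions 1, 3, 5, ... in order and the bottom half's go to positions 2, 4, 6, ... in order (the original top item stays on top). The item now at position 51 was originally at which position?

Undo the operations in reverse order, starting from position 51:
  undo op 2 (out-shuffle, from top half): 51 ← 26
  undo op 1 (cut 45): 26 ← 15
So the item at position 51 came from original position 15.

15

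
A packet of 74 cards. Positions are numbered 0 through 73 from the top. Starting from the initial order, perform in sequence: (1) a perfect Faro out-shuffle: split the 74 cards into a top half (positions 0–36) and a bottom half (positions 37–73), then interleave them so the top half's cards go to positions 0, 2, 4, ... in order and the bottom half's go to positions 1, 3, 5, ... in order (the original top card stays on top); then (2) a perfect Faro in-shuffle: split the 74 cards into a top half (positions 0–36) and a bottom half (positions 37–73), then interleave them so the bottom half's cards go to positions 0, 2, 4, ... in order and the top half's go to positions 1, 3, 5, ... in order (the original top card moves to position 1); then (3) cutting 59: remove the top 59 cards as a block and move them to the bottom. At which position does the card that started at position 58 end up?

Track the card from position 58 forward through each operation:
  after op 1 (out-shuffle): 58 → 43
  after op 2 (in-shuffle): 43 → 12
  after op 3 (cut 59): 12 → 27

27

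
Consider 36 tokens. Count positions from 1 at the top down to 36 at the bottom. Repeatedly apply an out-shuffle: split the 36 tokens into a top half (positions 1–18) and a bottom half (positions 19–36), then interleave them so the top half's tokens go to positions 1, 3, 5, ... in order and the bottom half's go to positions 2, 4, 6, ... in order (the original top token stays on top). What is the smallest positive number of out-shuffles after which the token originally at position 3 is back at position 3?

Follow position 3 under repeated out-shuffles:
3 → 5 → 9 → 17 → 33 → 30 → 24 → 12 → 23 → 10 → 19 → 2 → 3
It first returns after 12 out-shuffles.

12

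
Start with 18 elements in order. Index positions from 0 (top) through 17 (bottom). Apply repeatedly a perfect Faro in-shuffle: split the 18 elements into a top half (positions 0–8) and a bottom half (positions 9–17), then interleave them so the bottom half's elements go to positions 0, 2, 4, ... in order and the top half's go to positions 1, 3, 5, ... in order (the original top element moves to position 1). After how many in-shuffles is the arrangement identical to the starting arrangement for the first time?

The in-shuffle permutes the 18 positions with cycle lengths [18].
Every element is home exactly when every cycle has completed a whole number of laps, i.e. after lcm(18) = 18 in-shuffles.

18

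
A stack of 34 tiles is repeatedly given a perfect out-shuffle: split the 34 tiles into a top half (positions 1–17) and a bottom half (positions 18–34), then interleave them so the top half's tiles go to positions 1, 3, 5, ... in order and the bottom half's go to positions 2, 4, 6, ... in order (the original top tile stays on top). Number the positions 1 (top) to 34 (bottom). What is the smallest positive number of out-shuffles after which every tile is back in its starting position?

The out-shuffle permutes the 34 positions with cycle lengths [1, 1, 2, 10, 10, 10].
Every tile is home exactly when every cycle has completed a whole number of laps, i.e. after lcm(1, 2, 10) = 10 out-shuffles.

10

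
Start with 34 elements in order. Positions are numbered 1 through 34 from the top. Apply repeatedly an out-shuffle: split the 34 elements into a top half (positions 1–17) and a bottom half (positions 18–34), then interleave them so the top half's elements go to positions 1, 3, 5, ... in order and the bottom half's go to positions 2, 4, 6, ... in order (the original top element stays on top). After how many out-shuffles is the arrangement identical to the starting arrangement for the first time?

10

The out-shuffle permutes the 34 positions with cycle lengths [1, 1, 2, 10, 10, 10].
Every element is home exactly when every cycle has completed a whole number of laps, i.e. after lcm(1, 2, 10) = 10 out-shuffles.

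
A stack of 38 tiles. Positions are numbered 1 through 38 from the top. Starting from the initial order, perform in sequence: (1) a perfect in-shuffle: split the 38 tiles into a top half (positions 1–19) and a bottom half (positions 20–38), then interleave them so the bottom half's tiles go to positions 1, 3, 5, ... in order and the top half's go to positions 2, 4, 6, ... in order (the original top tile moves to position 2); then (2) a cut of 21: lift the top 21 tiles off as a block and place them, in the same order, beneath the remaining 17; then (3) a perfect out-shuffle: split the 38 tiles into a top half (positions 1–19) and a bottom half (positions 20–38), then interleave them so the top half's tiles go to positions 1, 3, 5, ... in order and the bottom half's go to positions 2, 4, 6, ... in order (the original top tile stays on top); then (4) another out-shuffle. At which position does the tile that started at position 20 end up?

32

Track the tile from position 20 forward through each operation:
  after op 1 (in-shuffle): 20 → 1
  after op 2 (cut 21): 1 → 18
  after op 3 (out-shuffle): 18 → 35
  after op 4 (out-shuffle): 35 → 32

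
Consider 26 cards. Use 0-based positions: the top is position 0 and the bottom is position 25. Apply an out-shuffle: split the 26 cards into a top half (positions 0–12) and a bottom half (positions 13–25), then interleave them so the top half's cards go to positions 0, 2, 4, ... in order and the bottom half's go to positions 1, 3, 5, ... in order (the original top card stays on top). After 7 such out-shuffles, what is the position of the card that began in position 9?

2

Track the card's position through each out-shuffle:
9 → 18 → 11 → 22 → 19 → 13 → 1 → 2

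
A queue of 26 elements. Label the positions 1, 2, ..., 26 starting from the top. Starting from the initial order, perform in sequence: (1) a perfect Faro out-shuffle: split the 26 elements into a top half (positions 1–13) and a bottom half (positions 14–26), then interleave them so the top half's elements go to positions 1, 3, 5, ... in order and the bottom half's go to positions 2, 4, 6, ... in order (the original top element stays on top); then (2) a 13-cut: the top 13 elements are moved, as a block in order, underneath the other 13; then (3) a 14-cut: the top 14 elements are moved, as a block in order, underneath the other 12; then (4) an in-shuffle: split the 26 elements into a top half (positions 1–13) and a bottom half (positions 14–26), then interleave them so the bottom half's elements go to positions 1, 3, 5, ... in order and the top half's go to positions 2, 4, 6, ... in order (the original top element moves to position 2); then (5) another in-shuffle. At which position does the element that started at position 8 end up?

2

Track the element from position 8 forward through each operation:
  after op 1 (out-shuffle): 8 → 15
  after op 2 (cut 13): 15 → 2
  after op 3 (cut 14): 2 → 14
  after op 4 (in-shuffle): 14 → 1
  after op 5 (in-shuffle): 1 → 2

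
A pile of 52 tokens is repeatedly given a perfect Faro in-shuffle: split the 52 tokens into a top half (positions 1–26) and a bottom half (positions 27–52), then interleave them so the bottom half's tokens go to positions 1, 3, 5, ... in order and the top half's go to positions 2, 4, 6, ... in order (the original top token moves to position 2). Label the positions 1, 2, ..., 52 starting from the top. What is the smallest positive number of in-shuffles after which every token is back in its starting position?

52

The in-shuffle permutes the 52 positions with cycle lengths [52].
Every token is home exactly when every cycle has completed a whole number of laps, i.e. after lcm(52) = 52 in-shuffles.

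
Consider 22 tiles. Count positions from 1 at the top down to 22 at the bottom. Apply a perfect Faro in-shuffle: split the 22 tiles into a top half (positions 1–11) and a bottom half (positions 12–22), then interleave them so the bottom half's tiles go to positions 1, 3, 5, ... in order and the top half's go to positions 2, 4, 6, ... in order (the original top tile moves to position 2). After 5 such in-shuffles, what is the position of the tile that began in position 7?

17

Track the tile's position through each in-shuffle:
7 → 14 → 5 → 10 → 20 → 17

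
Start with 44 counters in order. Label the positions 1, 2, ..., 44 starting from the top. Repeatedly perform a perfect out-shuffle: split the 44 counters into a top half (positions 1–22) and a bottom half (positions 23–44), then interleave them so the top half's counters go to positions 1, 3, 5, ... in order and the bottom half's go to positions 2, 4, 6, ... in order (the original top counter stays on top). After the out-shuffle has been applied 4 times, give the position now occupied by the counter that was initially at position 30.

35

Track the counter's position through each out-shuffle:
30 → 16 → 31 → 18 → 35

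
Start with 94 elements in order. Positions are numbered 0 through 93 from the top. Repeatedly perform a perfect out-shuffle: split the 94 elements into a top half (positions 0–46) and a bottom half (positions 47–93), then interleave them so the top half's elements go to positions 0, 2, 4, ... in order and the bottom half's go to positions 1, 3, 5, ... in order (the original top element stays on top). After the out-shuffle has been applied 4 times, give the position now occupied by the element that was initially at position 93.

93

Position 93 is a fixed point of every out-shuffle, so the element never moves.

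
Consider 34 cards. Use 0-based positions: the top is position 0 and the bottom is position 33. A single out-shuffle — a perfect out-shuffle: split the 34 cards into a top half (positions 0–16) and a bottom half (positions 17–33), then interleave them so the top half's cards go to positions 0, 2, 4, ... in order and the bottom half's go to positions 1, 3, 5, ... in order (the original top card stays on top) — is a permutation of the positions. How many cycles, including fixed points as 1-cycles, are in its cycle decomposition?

Trace each unvisited position around until it returns:
(0) (1 2 4 8 16 32 31 29 25 17) (3 6 12 24 15 30 27 21 9 18) (5 10 20 7 14 28 23 13 26 19) (11 22) (33)
6 cycles in total.

6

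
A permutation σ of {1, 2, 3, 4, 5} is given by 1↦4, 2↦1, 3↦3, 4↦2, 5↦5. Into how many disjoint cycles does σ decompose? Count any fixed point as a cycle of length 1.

3

Cycle decomposition: (1 4 2) (3) (5).
3 cycles.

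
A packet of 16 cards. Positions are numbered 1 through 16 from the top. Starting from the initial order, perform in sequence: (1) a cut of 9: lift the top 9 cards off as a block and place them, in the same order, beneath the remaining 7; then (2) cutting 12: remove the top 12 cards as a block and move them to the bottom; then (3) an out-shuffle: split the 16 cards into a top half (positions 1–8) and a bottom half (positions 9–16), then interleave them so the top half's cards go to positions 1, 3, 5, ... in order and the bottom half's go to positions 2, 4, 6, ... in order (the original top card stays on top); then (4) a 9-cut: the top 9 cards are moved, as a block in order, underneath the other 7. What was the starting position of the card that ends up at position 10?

7

Undo the operations in reverse order, starting from position 10:
  undo op 4 (cut 9): 10 ← 3
  undo op 3 (out-shuffle, from top half): 3 ← 2
  undo op 2 (cut 12): 2 ← 14
  undo op 1 (cut 9): 14 ← 7
So the card at position 10 came from original position 7.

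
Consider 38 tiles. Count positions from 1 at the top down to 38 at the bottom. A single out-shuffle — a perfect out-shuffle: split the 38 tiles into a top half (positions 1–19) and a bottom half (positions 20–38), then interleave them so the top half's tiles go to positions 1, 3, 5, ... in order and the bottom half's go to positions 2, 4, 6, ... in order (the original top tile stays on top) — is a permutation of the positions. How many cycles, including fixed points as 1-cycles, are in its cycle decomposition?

3

Trace each unvisited position around until it returns:
(1) (2 3 5 9 17 33 ... len 36) (38)
3 cycles in total.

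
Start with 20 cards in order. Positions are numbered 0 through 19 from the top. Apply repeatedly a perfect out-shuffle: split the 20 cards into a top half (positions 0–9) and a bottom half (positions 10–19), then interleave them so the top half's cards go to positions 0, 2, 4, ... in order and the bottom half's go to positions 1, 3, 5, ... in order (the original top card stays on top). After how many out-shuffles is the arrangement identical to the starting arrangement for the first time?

The out-shuffle permutes the 20 positions with cycle lengths [1, 1, 18].
Every card is home exactly when every cycle has completed a whole number of laps, i.e. after lcm(1, 18) = 18 out-shuffles.

18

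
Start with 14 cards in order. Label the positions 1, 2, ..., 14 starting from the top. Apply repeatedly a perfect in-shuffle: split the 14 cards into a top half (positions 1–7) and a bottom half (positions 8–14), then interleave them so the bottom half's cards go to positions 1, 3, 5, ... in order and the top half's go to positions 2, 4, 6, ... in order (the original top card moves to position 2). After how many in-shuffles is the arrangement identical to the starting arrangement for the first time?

4

The in-shuffle permutes the 14 positions with cycle lengths [2, 4, 4, 4].
Every card is home exactly when every cycle has completed a whole number of laps, i.e. after lcm(2, 4) = 4 in-shuffles.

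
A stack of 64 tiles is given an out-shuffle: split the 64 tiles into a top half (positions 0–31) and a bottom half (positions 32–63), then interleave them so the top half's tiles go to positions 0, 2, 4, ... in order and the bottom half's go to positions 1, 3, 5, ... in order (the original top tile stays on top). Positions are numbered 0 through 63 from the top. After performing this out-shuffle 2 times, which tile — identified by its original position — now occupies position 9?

18

Work backwards from position 9, undoing one out-shuffle at a time:
9 ← 36 ← 18
So the tile now at position 9 started at position 18.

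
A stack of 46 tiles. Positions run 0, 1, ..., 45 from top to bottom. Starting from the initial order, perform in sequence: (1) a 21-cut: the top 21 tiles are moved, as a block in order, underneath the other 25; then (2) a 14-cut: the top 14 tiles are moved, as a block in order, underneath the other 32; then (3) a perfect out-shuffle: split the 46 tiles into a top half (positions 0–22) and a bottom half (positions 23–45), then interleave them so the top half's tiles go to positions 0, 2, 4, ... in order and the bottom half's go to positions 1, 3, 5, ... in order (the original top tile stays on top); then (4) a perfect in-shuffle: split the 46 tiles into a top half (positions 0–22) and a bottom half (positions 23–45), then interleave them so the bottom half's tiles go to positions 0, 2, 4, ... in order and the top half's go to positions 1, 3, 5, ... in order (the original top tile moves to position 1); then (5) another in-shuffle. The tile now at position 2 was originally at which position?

Undo the operations in reverse order, starting from position 2:
  undo op 5 (in-shuffle, from bottom half): 2 ← 24
  undo op 4 (in-shuffle, from bottom half): 24 ← 35
  undo op 3 (out-shuffle, from bottom half): 35 ← 40
  undo op 2 (cut 14): 40 ← 8
  undo op 1 (cut 21): 8 ← 29
So the tile at position 2 came from original position 29.

29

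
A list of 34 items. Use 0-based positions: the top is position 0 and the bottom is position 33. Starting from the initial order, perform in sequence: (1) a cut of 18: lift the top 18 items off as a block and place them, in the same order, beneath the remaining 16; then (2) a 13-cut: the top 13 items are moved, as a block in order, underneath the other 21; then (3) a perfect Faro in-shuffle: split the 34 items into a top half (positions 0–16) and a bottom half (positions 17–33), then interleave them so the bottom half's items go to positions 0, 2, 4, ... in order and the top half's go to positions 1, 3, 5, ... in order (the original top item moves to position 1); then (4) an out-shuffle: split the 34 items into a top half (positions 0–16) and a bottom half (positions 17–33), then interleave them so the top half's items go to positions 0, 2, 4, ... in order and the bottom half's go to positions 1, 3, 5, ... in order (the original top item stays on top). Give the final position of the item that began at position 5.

1

Track the item from position 5 forward through each operation:
  after op 1 (cut 18): 5 → 21
  after op 2 (cut 13): 21 → 8
  after op 3 (in-shuffle): 8 → 17
  after op 4 (out-shuffle): 17 → 1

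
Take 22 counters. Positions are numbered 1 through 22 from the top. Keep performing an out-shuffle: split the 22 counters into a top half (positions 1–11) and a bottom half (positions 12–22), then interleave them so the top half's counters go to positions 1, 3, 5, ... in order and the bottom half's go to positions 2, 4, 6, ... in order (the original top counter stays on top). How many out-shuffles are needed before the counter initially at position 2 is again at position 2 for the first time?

Follow position 2 under repeated out-shuffles:
2 → 3 → 5 → 9 → 17 → 12 → 2
It first returns after 6 out-shuffles.

6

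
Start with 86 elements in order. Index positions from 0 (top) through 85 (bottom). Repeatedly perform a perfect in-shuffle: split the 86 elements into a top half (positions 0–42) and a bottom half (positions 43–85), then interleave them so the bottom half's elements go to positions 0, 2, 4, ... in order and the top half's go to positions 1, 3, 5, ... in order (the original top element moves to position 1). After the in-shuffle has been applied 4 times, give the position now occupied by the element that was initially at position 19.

58

Track the element's position through each in-shuffle:
19 → 39 → 79 → 72 → 58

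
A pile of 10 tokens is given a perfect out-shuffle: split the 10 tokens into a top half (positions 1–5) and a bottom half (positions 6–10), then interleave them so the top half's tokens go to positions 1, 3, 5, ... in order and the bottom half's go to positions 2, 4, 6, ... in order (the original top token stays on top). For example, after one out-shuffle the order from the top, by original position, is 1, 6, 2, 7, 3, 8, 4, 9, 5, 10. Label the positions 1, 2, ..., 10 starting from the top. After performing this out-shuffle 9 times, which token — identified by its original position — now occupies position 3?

8

Work backwards from position 3, undoing one out-shuffle at a time:
3 ← 2 ← 6 ← 8 ← 9 ← 5 ← 3 ← 2 ← 6 ← 8
So the token now at position 3 started at position 8.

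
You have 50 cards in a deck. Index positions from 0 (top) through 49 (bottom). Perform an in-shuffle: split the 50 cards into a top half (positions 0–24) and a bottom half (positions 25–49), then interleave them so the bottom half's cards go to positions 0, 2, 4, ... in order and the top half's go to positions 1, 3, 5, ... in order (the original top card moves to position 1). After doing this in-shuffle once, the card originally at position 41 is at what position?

Track the card's position through each in-shuffle:
41 → 32

32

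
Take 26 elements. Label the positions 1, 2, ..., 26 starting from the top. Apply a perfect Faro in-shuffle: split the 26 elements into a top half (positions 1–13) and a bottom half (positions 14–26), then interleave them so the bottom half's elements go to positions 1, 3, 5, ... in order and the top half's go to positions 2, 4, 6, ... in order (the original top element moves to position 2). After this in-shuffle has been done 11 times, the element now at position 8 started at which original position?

Work backwards from position 8, undoing one in-shuffle at a time:
8 ← 4 ← 2 ← 1 ← 14 ← 7 ← 17 ← 22 ← 11 ← 19 ← 23 ← 25
So the element now at position 8 started at position 25.

25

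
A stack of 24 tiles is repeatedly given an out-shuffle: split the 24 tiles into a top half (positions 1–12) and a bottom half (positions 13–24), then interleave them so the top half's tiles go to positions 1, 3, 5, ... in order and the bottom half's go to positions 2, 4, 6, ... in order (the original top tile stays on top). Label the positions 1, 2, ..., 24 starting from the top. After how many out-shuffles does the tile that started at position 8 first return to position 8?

Follow position 8 under repeated out-shuffles:
8 → 15 → 6 → 11 → 21 → 18 → 12 → 23 → 22 → 20 → 16 → 8
It first returns after 11 out-shuffles.

11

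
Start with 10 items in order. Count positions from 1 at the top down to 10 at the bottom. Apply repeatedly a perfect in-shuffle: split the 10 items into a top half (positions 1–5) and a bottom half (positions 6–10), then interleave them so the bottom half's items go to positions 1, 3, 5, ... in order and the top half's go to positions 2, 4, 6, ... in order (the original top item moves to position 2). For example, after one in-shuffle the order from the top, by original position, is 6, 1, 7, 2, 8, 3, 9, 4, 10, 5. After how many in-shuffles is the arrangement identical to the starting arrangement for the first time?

The in-shuffle permutes the 10 positions with cycle lengths [10].
Every item is home exactly when every cycle has completed a whole number of laps, i.e. after lcm(10) = 10 in-shuffles.

10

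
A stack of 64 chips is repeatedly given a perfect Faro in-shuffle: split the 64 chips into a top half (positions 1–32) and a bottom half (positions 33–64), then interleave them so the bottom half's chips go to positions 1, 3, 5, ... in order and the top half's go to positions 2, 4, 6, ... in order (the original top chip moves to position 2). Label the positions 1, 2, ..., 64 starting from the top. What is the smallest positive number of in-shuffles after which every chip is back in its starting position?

The in-shuffle permutes the 64 positions with cycle lengths [4, 12, 12, 12, 12, 12].
Every chip is home exactly when every cycle has completed a whole number of laps, i.e. after lcm(4, 12) = 12 in-shuffles.

12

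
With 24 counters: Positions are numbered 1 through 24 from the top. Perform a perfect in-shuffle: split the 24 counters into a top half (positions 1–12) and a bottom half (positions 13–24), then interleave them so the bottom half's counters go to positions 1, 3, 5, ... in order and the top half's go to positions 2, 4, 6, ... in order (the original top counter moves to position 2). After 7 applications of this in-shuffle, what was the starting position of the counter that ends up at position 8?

Work backwards from position 8, undoing one in-shuffle at a time:
8 ← 4 ← 2 ← 1 ← 13 ← 19 ← 22 ← 11
So the counter now at position 8 started at position 11.

11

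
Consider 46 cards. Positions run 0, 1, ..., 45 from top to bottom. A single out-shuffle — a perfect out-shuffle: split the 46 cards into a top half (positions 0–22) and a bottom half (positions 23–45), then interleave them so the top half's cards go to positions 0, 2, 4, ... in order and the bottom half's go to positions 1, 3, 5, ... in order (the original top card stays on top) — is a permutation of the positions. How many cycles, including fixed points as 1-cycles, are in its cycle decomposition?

9

Trace each unvisited position around until it returns:
(0) (1 2 4 8 16 32 ... len 12) (3 6 12 24) (5 10 20 40 35 25) (7 14 28 11 22 44 ... len 12) (9 18 36 27) (15 30) (21 42 39 33) ... plus 1 more
9 cycles in total.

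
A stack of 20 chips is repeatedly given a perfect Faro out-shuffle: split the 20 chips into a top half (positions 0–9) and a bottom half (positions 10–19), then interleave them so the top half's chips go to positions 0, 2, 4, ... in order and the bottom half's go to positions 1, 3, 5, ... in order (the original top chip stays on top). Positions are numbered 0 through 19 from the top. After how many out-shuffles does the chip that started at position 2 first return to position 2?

Follow position 2 under repeated out-shuffles:
2 → 4 → 8 → 16 → 13 → 7 → 14 → 9 → 18 → 17 → 15 → 11 → 3 → 6 → 12 → 5 → 10 → 1 → 2
It first returns after 18 out-shuffles.

18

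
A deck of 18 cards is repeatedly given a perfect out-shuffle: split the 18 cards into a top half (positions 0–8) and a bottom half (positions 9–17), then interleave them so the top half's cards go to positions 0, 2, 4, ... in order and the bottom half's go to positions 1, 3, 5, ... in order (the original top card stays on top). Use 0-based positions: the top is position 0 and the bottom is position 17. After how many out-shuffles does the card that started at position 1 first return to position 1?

8

Follow position 1 under repeated out-shuffles:
1 → 2 → 4 → 8 → 16 → 15 → 13 → 9 → 1
It first returns after 8 out-shuffles.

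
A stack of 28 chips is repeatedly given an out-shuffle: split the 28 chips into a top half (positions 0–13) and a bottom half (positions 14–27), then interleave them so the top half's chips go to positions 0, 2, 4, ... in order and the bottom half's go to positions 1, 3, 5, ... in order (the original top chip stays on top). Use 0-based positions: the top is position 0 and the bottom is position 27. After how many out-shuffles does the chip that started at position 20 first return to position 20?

18

Follow position 20 under repeated out-shuffles:
20 → 13 → 26 → 25 → 23 → 19 → 11 → 22 → 17 → 7 → 14 → 1 → 2 → 4 → 8 → 16 → 5 → 10 → 20
It first returns after 18 out-shuffles.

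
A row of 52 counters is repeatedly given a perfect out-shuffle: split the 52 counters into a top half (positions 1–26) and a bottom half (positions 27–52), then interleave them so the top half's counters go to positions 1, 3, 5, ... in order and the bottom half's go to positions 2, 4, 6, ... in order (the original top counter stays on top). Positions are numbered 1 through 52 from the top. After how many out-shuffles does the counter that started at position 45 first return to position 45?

8

Follow position 45 under repeated out-shuffles:
45 → 38 → 24 → 47 → 42 → 32 → 12 → 23 → 45
It first returns after 8 out-shuffles.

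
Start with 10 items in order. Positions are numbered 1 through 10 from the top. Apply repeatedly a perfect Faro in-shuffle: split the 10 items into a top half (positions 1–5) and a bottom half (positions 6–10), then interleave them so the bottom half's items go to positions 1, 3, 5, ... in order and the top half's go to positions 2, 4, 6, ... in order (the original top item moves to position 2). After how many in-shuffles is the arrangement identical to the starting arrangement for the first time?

The in-shuffle permutes the 10 positions with cycle lengths [10].
Every item is home exactly when every cycle has completed a whole number of laps, i.e. after lcm(10) = 10 in-shuffles.

10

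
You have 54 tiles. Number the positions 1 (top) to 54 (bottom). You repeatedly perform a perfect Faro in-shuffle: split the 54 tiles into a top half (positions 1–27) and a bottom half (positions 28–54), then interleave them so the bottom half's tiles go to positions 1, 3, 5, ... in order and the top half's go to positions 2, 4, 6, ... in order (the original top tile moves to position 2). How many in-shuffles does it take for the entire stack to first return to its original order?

The in-shuffle permutes the 54 positions with cycle lengths [4, 10, 20, 20].
Every tile is home exactly when every cycle has completed a whole number of laps, i.e. after lcm(4, 10, 20) = 20 in-shuffles.

20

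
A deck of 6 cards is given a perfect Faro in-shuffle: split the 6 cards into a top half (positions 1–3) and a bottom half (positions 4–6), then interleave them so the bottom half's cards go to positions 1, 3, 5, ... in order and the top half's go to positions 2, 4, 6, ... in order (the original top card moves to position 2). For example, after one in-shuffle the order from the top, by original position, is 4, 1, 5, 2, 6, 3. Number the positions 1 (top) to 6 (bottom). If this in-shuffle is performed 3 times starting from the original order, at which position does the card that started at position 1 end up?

1

Track the card's position through each in-shuffle:
1 → 2 → 4 → 1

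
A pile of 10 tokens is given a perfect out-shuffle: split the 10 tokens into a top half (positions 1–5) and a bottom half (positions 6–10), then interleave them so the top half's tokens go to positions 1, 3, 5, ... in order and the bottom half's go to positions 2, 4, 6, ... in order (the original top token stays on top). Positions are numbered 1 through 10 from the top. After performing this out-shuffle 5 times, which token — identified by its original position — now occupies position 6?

2

Work backwards from position 6, undoing one out-shuffle at a time:
6 ← 8 ← 9 ← 5 ← 3 ← 2
So the token now at position 6 started at position 2.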